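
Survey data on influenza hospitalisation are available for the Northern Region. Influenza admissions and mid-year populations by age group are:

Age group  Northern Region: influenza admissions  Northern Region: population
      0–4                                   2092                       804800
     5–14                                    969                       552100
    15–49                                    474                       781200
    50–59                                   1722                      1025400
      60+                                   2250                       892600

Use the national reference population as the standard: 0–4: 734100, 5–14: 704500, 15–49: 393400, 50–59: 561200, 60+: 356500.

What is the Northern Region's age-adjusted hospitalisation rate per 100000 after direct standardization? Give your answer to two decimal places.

Age-specific rates per 100000 for the Northern Region: 259.94, 175.51, 60.68, 167.93, 252.07.
Standard total = 2749700; weights = 0.2670, 0.2562, 0.1431, 0.2041, 0.1297.
Standardized rate: 0.2670×259.94 + 0.2562×175.51 + 0.1431×60.68 + 0.2041×167.93 + 0.1297×252.07 = 190.0021 per 100000.

190.00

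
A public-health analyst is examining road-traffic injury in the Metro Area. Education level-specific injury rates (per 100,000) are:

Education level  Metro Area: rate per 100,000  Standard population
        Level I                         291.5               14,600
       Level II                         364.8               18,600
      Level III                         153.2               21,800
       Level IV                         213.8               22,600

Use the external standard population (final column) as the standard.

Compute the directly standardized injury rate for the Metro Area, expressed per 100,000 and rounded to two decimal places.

Standard total = 77,600; weights = 0.1881, 0.2397, 0.2809, 0.2912.
Standardized rate: 0.1881×291.5 + 0.2397×364.8 + 0.2809×153.2 + 0.2912×213.8 = 247.5879 per 100,000.

247.59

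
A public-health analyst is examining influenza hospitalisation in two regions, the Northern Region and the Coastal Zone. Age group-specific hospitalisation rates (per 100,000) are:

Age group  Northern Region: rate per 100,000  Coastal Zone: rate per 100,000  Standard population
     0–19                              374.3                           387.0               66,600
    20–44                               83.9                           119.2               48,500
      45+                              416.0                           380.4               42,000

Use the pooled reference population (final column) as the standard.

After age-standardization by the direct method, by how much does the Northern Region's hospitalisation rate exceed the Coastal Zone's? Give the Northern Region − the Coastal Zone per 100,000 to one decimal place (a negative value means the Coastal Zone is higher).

-6.8

Standard total = 157,100; weights = 0.4239, 0.3087, 0.2673.
The Northern Region: 0.4239×374.3 + 0.3087×83.9 + 0.2673×416.0 = 295.7959 per 100,000.
The Coastal Zone: 0.4239×387.0 + 0.3087×119.2 + 0.2673×380.4 = 302.5602 per 100,000.
Difference = 295.7959 − 302.5602 = -6.7643.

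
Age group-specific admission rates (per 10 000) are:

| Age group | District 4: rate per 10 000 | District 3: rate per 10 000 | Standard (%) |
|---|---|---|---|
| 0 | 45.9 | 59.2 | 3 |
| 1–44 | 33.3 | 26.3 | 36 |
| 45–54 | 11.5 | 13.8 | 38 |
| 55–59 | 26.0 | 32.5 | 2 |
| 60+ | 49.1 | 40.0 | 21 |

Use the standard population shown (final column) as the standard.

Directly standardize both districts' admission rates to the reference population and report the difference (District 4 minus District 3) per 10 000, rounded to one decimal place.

Standard weights: 0.03, 0.36, 0.38, 0.02, 0.21.
District 4: 0.0300×45.9 + 0.3600×33.3 + 0.3800×11.5 + 0.0200×26.0 + 0.2100×49.1 = 28.5660 per 10 000.
District 3: 0.0300×59.2 + 0.3600×26.3 + 0.3800×13.8 + 0.0200×32.5 + 0.2100×40.0 = 25.5380 per 10 000.
Difference = 28.5660 − 25.5380 = 3.0280.

3.0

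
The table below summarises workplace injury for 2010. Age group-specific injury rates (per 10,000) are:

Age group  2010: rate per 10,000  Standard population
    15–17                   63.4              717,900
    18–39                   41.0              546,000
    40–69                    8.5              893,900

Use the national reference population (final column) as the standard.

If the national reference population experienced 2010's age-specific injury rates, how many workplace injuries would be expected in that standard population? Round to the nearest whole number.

Expected workplace injuries = Σ (standard pop × age-specific rate ÷ 10,000)
= 717,900×63.4/10,000 + 546,000×41.0/10,000 + 893,900×8.5/10,000
= 4551.49 + 2238.60 + 759.82 = 7549.90.

7550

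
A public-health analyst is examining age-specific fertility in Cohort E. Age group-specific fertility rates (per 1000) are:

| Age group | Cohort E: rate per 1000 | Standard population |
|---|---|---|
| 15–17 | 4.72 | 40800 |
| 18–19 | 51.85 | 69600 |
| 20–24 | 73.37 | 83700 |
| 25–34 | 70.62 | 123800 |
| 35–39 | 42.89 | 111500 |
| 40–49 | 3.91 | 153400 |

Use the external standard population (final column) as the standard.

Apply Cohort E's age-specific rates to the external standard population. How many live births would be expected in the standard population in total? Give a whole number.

Expected live births = Σ (standard pop × age-specific rate ÷ 1000)
= 40800×4.72/1000 + 69600×51.85/1000 + 83700×73.37/1000 + 123800×70.62/1000 + 111500×42.89/1000 + 153400×3.91/1000
= 192.58 + 3608.76 + 6141.07 + 8742.76 + 4782.23 + 599.79 = 24067.19.

24067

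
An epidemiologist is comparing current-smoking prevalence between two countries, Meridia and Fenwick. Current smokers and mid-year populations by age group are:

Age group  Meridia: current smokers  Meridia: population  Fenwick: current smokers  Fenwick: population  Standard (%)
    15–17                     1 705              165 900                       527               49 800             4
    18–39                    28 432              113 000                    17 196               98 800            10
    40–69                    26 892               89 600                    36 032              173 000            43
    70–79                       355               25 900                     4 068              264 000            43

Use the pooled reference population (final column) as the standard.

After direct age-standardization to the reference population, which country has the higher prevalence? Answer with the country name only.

Age-specific rates per 1 000 for Meridia: 10.277, 251.611, 300.134, 13.707.
For Fenwick: 10.582, 174.049, 208.277, 15.409.
Standard weights: 0.04, 0.10, 0.43, 0.43.
Meridia: 0.0400×10.277 + 0.1000×251.611 + 0.4300×300.134 + 0.4300×13.707 = 160.5236 per 1 000.
Fenwick: 0.0400×10.582 + 0.1000×174.049 + 0.4300×208.277 + 0.4300×15.409 = 114.0134 per 1 000.

Meridia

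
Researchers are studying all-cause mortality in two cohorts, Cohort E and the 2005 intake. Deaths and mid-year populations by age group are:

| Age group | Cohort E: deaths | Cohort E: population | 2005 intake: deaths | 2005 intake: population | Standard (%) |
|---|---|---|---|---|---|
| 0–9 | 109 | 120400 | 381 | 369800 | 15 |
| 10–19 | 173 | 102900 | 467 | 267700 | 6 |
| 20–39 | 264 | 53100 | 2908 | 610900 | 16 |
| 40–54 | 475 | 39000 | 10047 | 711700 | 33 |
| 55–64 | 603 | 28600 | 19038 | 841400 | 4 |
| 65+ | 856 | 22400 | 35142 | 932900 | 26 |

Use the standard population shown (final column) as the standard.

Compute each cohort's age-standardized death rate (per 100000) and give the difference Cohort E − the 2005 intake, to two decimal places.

-54.81

Age-specific rates per 100000 for Cohort E: 90.53, 168.12, 497.18, 1217.95, 2108.39, 3821.43.
For the 2005 intake: 103.03, 174.45, 476.02, 1411.69, 2262.66, 3766.96.
Standard weights: 0.15, 0.06, 0.16, 0.33, 0.04, 0.26.
Cohort E: 0.1500×90.53 + 0.0600×168.12 + 0.1600×497.18 + 0.3300×1217.95 + 0.0400×2108.39 + 0.2600×3821.43 = 1583.0454 per 100000.
The 2005 intake: 0.1500×103.03 + 0.0600×174.45 + 0.1600×476.02 + 0.3300×1411.69 + 0.0400×2262.66 + 0.2600×3766.96 = 1637.8588 per 100000.
Difference = 1583.0454 − 1637.8588 = -54.8134.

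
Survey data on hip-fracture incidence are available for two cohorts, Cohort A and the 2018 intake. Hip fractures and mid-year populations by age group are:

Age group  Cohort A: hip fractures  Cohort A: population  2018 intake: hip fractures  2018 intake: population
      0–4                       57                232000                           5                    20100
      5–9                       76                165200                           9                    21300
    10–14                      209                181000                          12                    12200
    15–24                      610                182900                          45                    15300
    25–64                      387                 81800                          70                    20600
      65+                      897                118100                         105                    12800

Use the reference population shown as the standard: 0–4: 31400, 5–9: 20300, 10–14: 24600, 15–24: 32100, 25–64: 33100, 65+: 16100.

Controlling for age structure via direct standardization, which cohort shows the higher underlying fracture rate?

Age-specific rates per 100000 for Cohort A: 24.57, 46.00, 115.47, 333.52, 473.11, 759.53.
For the 2018 intake: 24.88, 42.25, 98.36, 294.12, 339.81, 820.31.
Standard total = 157600; weights = 0.1992, 0.1288, 0.1561, 0.2037, 0.2100, 0.1022.
Cohort A: 0.1992×24.57 + 0.1288×46.00 + 0.1561×115.47 + 0.2037×333.52 + 0.2100×473.11 + 0.1022×759.53 = 273.7304 per 100000.
The 2018 intake: 0.1992×24.88 + 0.1288×42.25 + 0.1561×98.36 + 0.2037×294.12 + 0.2100×339.81 + 0.1022×820.31 = 240.8267 per 100000.
The crude rates (232.67 vs 240.47) would put the 2018 intake higher, but that reflects its age composition; once standardized to a common age structure, Cohort A has the higher underlying rate.

Cohort A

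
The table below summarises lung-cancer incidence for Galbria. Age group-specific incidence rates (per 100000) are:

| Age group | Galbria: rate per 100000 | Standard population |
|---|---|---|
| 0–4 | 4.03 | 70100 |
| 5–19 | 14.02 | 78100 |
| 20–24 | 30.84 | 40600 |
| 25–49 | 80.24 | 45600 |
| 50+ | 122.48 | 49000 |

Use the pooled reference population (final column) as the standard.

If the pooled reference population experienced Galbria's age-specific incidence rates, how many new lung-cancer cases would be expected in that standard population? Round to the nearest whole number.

123

Expected new lung-cancer cases = Σ (standard pop × age-specific rate ÷ 100000)
= 70100×4.03/100000 + 78100×14.02/100000 + 40600×30.84/100000 + 45600×80.24/100000 + 49000×122.48/100000
= 2.83 + 10.95 + 12.52 + 36.59 + 60.02 = 122.90.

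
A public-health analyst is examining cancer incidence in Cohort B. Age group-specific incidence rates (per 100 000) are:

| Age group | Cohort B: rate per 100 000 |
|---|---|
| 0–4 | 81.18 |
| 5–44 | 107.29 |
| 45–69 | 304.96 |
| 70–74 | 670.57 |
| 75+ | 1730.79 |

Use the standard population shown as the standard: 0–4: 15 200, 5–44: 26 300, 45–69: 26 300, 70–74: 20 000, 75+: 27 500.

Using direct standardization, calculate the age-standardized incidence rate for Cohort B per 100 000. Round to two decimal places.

633.86

Standard total = 115 300; weights = 0.1318, 0.2281, 0.2281, 0.1735, 0.2385.
Standardized rate: 0.1318×81.18 + 0.2281×107.29 + 0.2281×304.96 + 0.1735×670.57 + 0.2385×1730.79 = 633.8615 per 100 000.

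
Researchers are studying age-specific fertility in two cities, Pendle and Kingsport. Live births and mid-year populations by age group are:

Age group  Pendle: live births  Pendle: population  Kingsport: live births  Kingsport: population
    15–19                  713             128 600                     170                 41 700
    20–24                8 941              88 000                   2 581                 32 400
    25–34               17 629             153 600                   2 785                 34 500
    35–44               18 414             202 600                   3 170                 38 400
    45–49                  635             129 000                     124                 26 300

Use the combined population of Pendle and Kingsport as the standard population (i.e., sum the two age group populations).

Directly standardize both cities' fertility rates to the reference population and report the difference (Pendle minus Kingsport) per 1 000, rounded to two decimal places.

Age-specific rates per 1 000 for Pendle: 5.544, 101.602, 114.772, 90.888, 4.922.
For Kingsport: 4.077, 79.660, 80.725, 82.552, 4.715.
Combined standard total = 875 100; weights = 0.1946, 0.1376, 0.2149, 0.2754, 0.1775.
Pendle: 0.1946×5.544 + 0.1376×101.602 + 0.2149×114.772 + 0.2754×90.888 + 0.1775×4.922 = 65.6317 per 1 000.
Kingsport: 0.1946×4.077 + 0.1376×79.660 + 0.2149×80.725 + 0.2754×82.552 + 0.1775×4.715 = 52.6762 per 1 000.
Difference = 65.6317 − 52.6762 = 12.9555.

12.96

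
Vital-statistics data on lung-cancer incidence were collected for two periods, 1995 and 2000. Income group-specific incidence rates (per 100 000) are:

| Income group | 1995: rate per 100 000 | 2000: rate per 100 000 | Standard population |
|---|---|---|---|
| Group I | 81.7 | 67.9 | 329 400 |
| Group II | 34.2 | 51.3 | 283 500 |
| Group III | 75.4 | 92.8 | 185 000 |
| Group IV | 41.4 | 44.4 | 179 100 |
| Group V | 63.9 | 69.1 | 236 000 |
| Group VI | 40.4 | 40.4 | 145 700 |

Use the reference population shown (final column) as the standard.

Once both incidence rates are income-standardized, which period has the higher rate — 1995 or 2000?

2000

Standard total = 1 358 700; weights = 0.2424, 0.2087, 0.1362, 0.1318, 0.1737, 0.1072.
1995: 0.2424×81.7 + 0.2087×34.2 + 0.1362×75.4 + 0.1318×41.4 + 0.1737×63.9 + 0.1072×40.4 = 58.0983 per 100 000.
2000: 0.2424×67.9 + 0.2087×51.3 + 0.1362×92.8 + 0.1318×44.4 + 0.1737×69.1 + 0.1072×40.4 = 61.9885 per 100 000.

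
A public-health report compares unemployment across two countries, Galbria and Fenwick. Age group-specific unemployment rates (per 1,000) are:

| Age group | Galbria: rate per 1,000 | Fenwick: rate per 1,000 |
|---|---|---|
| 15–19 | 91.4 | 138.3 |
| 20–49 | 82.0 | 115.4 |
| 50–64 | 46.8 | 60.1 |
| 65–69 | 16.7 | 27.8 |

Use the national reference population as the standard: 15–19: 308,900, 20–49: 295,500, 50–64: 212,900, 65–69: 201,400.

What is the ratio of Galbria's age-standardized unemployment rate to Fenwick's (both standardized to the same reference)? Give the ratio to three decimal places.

Standard total = 1,018,700; weights = 0.3032, 0.2901, 0.2090, 0.1977.
Galbria: 0.3032×91.4 + 0.2901×82.0 + 0.2090×46.8 + 0.1977×16.7 = 64.5838 per 1,000.
Fenwick: 0.3032×138.3 + 0.2901×115.4 + 0.2090×60.1 + 0.1977×27.8 = 93.4679 per 1,000.
Ratio = 64.5838 ÷ 93.4679 = 0.69097.

0.691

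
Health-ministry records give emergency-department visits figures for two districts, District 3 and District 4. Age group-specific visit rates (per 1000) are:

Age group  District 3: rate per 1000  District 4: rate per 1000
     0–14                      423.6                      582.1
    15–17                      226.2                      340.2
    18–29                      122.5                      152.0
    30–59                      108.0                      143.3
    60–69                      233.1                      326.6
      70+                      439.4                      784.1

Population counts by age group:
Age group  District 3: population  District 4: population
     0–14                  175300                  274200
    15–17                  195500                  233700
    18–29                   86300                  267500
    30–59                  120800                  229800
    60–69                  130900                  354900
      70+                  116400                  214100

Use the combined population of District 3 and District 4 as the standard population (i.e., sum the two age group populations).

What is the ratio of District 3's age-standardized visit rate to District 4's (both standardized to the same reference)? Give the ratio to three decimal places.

Combined standard total = 2399400; weights = 0.1873, 0.1789, 0.1475, 0.1461, 0.2025, 0.1377.
District 3: 0.1873×423.6 + 0.1789×226.2 + 0.1475×122.5 + 0.1461×108.0 + 0.2025×233.1 + 0.1377×439.4 = 261.3821 per 1000.
District 4: 0.1873×582.1 + 0.1789×340.2 + 0.1475×152.0 + 0.1461×143.3 + 0.2025×326.6 + 0.1377×784.1 = 387.3859 per 1000.
Ratio = 261.3821 ÷ 387.3859 = 0.67473.

0.675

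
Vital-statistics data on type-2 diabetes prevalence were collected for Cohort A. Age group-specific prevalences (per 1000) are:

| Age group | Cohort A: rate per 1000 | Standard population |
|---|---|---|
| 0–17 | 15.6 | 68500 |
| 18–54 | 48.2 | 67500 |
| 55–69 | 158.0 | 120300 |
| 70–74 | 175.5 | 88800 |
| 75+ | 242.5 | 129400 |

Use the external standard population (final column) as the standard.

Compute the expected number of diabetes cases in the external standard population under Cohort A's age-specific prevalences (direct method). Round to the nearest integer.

70293

Expected diabetes cases = Σ (standard pop × age-specific rate ÷ 1000)
= 68500×15.6/1000 + 67500×48.2/1000 + 120300×158.0/1000 + 88800×175.5/1000 + 129400×242.5/1000
= 1068.60 + 3253.50 + 19007.40 + 15584.40 + 31379.50 = 70293.40.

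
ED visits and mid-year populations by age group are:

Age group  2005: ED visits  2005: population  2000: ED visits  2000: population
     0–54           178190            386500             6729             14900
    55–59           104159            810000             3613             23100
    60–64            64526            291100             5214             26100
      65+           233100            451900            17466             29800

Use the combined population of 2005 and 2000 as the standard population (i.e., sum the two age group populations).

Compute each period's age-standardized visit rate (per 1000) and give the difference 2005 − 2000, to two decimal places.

-22.77

Age-specific rates per 1000 for 2005: 461.035, 128.591, 221.663, 515.822.
For 2000: 451.611, 156.407, 199.770, 586.107.
Combined standard total = 2033400; weights = 0.1974, 0.4097, 0.1560, 0.2369.
2005: 0.1974×461.035 + 0.4097×128.591 + 0.1560×221.663 + 0.2369×515.822 = 300.4681 per 1000.
2000: 0.1974×451.611 + 0.4097×156.407 + 0.1560×199.770 + 0.2369×586.107 = 323.2390 per 1000.
Difference = 300.4681 − 323.2390 = -22.7709.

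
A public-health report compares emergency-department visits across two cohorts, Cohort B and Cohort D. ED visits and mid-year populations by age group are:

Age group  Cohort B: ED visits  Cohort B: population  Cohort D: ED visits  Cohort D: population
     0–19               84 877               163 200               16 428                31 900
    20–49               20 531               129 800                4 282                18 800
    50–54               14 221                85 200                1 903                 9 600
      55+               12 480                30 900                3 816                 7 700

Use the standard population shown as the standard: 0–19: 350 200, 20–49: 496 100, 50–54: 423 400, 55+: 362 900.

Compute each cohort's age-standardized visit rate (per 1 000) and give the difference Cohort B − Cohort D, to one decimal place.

Age-specific rates per 1 000 for Cohort B: 520.080, 158.174, 166.913, 403.883.
For Cohort D: 514.984, 227.766, 198.229, 495.584.
Standard total = 1 632 600; weights = 0.2145, 0.3039, 0.2593, 0.2223.
Cohort B: 0.2145×520.080 + 0.3039×158.174 + 0.2593×166.913 + 0.2223×403.883 = 292.6880 per 1 000.
Cohort D: 0.2145×514.984 + 0.3039×227.766 + 0.2593×198.229 + 0.2223×495.584 = 341.2471 per 1 000.
Difference = 292.6880 − 341.2471 = -48.5591.

-48.6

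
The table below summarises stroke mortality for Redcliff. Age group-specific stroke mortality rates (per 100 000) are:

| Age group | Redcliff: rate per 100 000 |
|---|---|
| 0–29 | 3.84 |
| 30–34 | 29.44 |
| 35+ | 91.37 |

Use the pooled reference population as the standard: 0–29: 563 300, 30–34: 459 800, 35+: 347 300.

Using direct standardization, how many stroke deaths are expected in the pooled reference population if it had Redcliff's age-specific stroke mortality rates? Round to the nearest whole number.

474

Expected stroke deaths = Σ (standard pop × age-specific rate ÷ 100 000)
= 563 300×3.84/100 000 + 459 800×29.44/100 000 + 347 300×91.37/100 000
= 21.63 + 135.37 + 317.33 = 474.32.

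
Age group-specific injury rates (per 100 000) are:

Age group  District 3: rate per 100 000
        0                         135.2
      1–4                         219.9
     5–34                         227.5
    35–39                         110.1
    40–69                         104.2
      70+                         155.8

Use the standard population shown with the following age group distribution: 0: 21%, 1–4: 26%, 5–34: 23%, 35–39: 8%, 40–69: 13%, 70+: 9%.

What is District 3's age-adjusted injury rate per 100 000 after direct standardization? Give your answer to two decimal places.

Standard weights: 0.21, 0.26, 0.23, 0.08, 0.13, 0.09.
Standardized rate: 0.2100×135.2 + 0.2600×219.9 + 0.2300×227.5 + 0.0800×110.1 + 0.1300×104.2 + 0.0900×155.8 = 174.2670 per 100 000.

174.27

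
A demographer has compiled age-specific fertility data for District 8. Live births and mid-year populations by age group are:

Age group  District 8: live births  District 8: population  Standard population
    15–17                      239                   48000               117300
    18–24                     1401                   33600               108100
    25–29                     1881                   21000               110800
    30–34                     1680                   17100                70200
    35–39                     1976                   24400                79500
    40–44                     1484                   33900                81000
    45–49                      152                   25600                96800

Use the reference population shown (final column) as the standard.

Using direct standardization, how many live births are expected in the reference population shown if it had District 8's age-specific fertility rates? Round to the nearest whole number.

32472

Age-specific rates per 1000 for District 8: 4.979, 41.696, 89.571, 98.246, 80.984, 43.776, 5.938.
Expected live births = Σ (standard pop × age-specific rate ÷ 1000)
= 117300×4.979/1000 + 108100×41.696/1000 + 110800×89.571/1000 + 70200×98.246/1000 + 79500×80.984/1000 + 81000×43.776/1000 + 96800×5.938/1000
= 584.06 + 4507.38 + 9924.51 + 6896.84 + 6438.20 + 3545.84 + 574.75 = 32471.58.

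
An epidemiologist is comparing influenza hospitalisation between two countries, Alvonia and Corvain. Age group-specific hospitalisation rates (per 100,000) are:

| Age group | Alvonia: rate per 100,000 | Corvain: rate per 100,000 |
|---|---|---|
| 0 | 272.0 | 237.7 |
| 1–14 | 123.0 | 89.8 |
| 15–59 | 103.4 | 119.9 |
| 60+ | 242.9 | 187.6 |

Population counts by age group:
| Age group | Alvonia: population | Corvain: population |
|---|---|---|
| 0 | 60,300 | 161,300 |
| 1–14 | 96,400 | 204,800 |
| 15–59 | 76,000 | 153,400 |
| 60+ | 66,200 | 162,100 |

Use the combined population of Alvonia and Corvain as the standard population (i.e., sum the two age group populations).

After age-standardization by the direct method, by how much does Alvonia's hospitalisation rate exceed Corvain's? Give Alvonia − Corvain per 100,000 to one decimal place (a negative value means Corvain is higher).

27.0

Combined standard total = 980,500; weights = 0.2260, 0.3072, 0.2340, 0.2328.
Alvonia: 0.2260×272.0 + 0.3072×123.0 + 0.2340×103.4 + 0.2328×242.9 = 180.0070 per 100,000.
Corvain: 0.2260×237.7 + 0.3072×89.8 + 0.2340×119.9 + 0.2328×187.6 = 153.0405 per 100,000.
Difference = 180.0070 − 153.0405 = 26.9665.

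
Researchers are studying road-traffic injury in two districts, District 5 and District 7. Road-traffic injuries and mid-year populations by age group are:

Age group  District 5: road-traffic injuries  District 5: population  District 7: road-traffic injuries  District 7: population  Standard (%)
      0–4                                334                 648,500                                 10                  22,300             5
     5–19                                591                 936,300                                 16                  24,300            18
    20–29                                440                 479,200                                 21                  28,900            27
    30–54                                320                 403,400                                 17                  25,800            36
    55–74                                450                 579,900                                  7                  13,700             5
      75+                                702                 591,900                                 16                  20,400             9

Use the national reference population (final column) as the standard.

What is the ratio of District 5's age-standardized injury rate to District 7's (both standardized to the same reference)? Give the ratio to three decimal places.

Age-specific rates per 100,000 for District 5: 51.50, 63.12, 91.82, 79.33, 77.60, 118.60.
For District 7: 44.84, 65.84, 72.66, 65.89, 51.09, 78.43.
Standard weights: 0.05, 0.18, 0.27, 0.36, 0.05, 0.09.
District 5: 0.0500×51.50 + 0.1800×63.12 + 0.2700×91.82 + 0.3600×79.33 + 0.0500×77.60 + 0.0900×118.60 = 81.8396 per 100,000.
District 7: 0.0500×44.84 + 0.1800×65.84 + 0.2700×72.66 + 0.3600×65.89 + 0.0500×51.09 + 0.0900×78.43 = 67.0479 per 100,000.
Ratio = 81.8396 ÷ 67.0479 = 1.22061.

1.221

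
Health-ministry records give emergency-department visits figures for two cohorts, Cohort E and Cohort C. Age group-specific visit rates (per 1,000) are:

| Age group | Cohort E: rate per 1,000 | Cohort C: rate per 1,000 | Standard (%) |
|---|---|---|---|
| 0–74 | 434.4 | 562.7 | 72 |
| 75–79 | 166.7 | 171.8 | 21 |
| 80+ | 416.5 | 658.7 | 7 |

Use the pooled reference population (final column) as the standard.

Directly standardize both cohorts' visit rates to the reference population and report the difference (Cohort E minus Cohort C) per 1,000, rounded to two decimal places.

Standard weights: 0.72, 0.21, 0.07.
Cohort E: 0.7200×434.4 + 0.2100×166.7 + 0.0700×416.5 = 376.9300 per 1,000.
Cohort C: 0.7200×562.7 + 0.2100×171.8 + 0.0700×658.7 = 487.3310 per 1,000.
Difference = 376.9300 − 487.3310 = -110.4010.

-110.40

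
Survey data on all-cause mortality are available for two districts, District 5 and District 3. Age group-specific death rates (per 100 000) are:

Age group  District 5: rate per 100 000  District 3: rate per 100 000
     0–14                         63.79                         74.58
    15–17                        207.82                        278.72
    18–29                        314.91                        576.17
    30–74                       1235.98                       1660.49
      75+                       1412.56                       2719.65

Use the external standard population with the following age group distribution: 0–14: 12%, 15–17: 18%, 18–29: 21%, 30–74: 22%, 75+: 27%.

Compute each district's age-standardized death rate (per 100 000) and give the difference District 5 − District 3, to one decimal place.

Standard weights: 0.12, 0.18, 0.21, 0.22, 0.27.
District 5: 0.1200×63.79 + 0.1800×207.82 + 0.2100×314.91 + 0.2200×1235.98 + 0.2700×1412.56 = 764.5003 per 100 000.
District 3: 0.1200×74.58 + 0.1800×278.72 + 0.2100×576.17 + 0.2200×1660.49 + 0.2700×2719.65 = 1279.7282 per 100 000.
Difference = 764.5003 − 1279.7282 = -515.2279.

-515.2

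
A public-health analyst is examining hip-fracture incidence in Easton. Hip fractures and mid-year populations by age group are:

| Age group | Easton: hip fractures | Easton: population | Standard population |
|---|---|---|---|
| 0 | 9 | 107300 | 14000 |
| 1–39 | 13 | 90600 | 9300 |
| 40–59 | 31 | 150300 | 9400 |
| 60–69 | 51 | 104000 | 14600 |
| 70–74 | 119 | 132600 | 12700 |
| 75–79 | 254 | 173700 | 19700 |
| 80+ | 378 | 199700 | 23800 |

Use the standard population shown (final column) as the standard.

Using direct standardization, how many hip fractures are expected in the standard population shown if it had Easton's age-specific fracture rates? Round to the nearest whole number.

Age-specific rates per 100000 for Easton: 8.39, 14.35, 20.63, 49.04, 89.74, 146.23, 189.28.
Expected hip fractures = Σ (standard pop × age-specific rate ÷ 100000)
= 14000×8.39/100000 + 9300×14.35/100000 + 9400×20.63/100000 + 14600×49.04/100000 + 12700×89.74/100000 + 19700×146.23/100000 + 23800×189.28/100000
= 1.17 + 1.33 + 1.94 + 7.16 + 11.40 + 28.81 + 45.05 = 96.86.

97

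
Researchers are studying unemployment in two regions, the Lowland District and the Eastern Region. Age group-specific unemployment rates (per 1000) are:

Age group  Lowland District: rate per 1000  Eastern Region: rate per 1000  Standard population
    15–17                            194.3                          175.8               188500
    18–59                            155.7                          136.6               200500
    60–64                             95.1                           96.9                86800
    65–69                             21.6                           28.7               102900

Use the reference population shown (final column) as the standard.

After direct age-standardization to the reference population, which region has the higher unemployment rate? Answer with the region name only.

Standard total = 578700; weights = 0.3257, 0.3465, 0.1500, 0.1778.
The Lowland District: 0.3257×194.3 + 0.3465×155.7 + 0.1500×95.1 + 0.1778×21.6 = 135.3391 per 1000.
The Eastern Region: 0.3257×175.8 + 0.3465×136.6 + 0.1500×96.9 + 0.1778×28.7 = 124.2280 per 1000.

Lowland District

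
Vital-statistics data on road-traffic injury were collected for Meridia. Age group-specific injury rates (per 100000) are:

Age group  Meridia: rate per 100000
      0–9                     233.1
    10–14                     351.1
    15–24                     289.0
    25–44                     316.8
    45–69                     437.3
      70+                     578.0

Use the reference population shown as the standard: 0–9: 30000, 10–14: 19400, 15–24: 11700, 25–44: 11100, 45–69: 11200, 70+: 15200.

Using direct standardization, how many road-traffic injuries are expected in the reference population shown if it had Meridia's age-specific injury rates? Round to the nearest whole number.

Expected road-traffic injuries = Σ (standard pop × age-specific rate ÷ 100000)
= 30000×233.1/100000 + 19400×351.1/100000 + 11700×289.0/100000 + 11100×316.8/100000 + 11200×437.3/100000 + 15200×578.0/100000
= 69.93 + 68.11 + 33.81 + 35.16 + 48.98 + 87.86 = 343.85.

344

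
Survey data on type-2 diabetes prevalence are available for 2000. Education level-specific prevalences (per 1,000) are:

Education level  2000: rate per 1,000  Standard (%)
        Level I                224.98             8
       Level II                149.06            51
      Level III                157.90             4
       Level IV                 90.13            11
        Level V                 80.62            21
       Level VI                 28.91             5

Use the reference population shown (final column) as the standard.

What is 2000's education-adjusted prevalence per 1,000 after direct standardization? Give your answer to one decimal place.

Standard weights: 0.08, 0.51, 0.04, 0.11, 0.21, 0.05.
Standardized rate: 0.0800×224.98 + 0.5100×149.06 + 0.0400×157.90 + 0.1100×90.13 + 0.2100×80.62 + 0.0500×28.91 = 128.6250 per 1,000.

128.6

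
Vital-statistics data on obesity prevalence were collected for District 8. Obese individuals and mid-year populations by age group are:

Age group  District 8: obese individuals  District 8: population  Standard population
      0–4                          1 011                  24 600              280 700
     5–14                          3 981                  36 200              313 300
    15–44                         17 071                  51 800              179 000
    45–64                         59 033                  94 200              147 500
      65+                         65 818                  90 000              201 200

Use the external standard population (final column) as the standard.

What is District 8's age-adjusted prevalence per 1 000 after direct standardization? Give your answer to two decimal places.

307.17

Age-specific rates per 1 000 for District 8: 41.098, 109.972, 329.556, 626.677, 731.311.
Standard total = 1 121 700; weights = 0.2502, 0.2793, 0.1596, 0.1315, 0.1794.
Standardized rate: 0.2502×41.098 + 0.2793×109.972 + 0.1596×329.556 + 0.1315×626.677 + 0.1794×731.311 = 307.1727 per 1 000.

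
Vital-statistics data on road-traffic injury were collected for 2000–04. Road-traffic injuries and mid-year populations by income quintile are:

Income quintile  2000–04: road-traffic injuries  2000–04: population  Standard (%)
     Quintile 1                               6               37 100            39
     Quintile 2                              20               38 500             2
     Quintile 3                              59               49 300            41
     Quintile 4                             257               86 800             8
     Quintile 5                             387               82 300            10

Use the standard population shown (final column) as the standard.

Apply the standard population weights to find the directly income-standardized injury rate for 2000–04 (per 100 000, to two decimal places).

127.12

Income-specific rates per 100 000 for 2000–04: 16.17, 51.95, 119.68, 296.08, 470.23.
Standard weights: 0.39, 0.02, 0.41, 0.08, 0.10.
Standardized rate: 0.3900×16.17 + 0.0200×51.95 + 0.4100×119.68 + 0.0800×296.08 + 0.1000×470.23 = 127.1229 per 100 000.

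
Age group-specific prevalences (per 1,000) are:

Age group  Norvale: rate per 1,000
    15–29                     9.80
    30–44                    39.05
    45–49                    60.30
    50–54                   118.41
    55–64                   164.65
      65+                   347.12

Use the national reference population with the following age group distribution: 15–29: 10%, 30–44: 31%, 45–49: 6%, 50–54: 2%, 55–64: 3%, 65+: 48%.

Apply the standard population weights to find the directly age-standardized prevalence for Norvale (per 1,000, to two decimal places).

Standard weights: 0.10, 0.31, 0.06, 0.02, 0.03, 0.48.
Standardized rate: 0.1000×9.80 + 0.3100×39.05 + 0.0600×60.30 + 0.0200×118.41 + 0.0300×164.65 + 0.4800×347.12 = 190.6288 per 1,000.

190.63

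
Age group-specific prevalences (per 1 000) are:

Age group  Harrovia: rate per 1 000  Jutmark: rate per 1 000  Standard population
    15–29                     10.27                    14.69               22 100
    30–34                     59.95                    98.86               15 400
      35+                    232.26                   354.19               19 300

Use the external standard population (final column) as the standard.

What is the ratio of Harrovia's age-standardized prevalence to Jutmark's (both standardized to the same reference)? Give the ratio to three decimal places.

0.649

Standard total = 56 800; weights = 0.3891, 0.2711, 0.3398.
Harrovia: 0.3891×10.27 + 0.2711×59.95 + 0.3398×232.26 = 99.1693 per 1 000.
Jutmark: 0.3891×14.69 + 0.2711×98.86 + 0.3398×354.19 = 152.8690 per 1 000.
Ratio = 99.1693 ÷ 152.8690 = 0.64872.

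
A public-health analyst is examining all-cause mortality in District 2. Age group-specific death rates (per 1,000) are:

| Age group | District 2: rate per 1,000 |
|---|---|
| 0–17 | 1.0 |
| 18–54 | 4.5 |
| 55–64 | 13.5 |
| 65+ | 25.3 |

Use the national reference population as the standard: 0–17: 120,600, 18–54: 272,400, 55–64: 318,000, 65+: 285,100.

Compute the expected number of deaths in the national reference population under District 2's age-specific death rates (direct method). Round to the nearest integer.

12852

Expected deaths = Σ (standard pop × age-specific rate ÷ 1,000)
= 120,600×1.0/1,000 + 272,400×4.5/1,000 + 318,000×13.5/1,000 + 285,100×25.3/1,000
= 120.60 + 1225.80 + 4293.00 + 7213.03 = 12852.43.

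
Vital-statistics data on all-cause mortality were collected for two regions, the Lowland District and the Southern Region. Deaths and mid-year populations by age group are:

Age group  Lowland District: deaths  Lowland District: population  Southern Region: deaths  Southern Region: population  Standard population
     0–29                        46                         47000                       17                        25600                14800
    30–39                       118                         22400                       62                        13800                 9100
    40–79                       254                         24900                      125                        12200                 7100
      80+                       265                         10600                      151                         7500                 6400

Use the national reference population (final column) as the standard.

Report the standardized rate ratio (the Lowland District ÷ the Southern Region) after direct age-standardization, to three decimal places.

1.169

Age-specific rates per 100000 for the Lowland District: 97.87, 526.79, 1020.08, 2500.00.
For the Southern Region: 66.41, 449.28, 1024.59, 2013.33.
Standard total = 37400; weights = 0.3957, 0.2433, 0.1898, 0.1711.
The Lowland District: 0.3957×97.87 + 0.2433×526.79 + 0.1898×1020.08 + 0.1711×2500.00 = 788.3645 per 100000.
The Southern Region: 0.3957×66.41 + 0.2433×449.28 + 0.1898×1024.59 + 0.1711×2013.33 = 674.6295 per 100000.
Ratio = 788.3645 ÷ 674.6295 = 1.16859.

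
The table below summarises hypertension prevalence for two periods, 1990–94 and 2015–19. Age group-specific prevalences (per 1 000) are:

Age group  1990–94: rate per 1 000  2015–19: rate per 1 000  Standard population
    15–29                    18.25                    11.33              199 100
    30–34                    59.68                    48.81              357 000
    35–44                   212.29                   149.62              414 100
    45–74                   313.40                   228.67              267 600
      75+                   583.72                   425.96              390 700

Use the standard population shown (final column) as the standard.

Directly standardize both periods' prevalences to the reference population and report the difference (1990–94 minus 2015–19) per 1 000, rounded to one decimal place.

70.9

Standard total = 1 628 500; weights = 0.1223, 0.2192, 0.2543, 0.1643, 0.2399.
1990–94: 0.1223×18.25 + 0.2192×59.68 + 0.2543×212.29 + 0.1643×313.40 + 0.2399×583.72 = 260.8375 per 1 000.
2015–19: 0.1223×11.33 + 0.2192×48.81 + 0.2543×149.62 + 0.1643×228.67 + 0.2399×425.96 = 189.9007 per 1 000.
Difference = 260.8375 − 189.9007 = 70.9368.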